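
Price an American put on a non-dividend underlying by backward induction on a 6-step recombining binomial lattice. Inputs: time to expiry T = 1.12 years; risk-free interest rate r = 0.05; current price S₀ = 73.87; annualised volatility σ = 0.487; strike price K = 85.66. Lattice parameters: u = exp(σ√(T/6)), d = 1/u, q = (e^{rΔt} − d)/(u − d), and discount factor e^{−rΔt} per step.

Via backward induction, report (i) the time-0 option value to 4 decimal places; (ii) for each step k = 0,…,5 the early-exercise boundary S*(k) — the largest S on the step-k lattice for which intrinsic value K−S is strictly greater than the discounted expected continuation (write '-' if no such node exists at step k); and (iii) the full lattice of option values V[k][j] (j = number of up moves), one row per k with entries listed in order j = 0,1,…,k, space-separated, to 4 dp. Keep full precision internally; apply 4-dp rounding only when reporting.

Δt=0.18667  u=1.23418  d=0.81025  q=0.46971  discount=0.99071
step 6 (expiry): payoffs max(K−S,0) = 64.7577 53.8216 37.1635 11.7900 0.0000 0.0000 0.0000
step 5: (k=5,j=0): S=25.7972, (K−S)⁺=59.8628, hold=59.0670 ⇒ V=59.8628 exercise | (k=5,j=1): S=39.2944, (K−S)⁺=46.3656, hold=45.5698 ⇒ V=46.3656 exercise | (k=5,j=2): S=59.8534, (K−S)⁺=25.8066, hold=25.0108 ⇒ V=25.8066 exercise | (k=5,j=3): S=91.1690, (K−S)⁺=0.0000, hold=6.1940 ⇒ V=6.1940 continue | (k=5,j=4): S=138.8690, (K−S)⁺=0.0000, hold=0.0000 ⇒ V=0.0000 continue | (k=5,j=5): S=211.5258, (K−S)⁺=0.0000, hold=0.0000 ⇒ V=0.0000 continue  boundary S*=59.8534
step 4: (k=4,j=0): S=31.8384, (K−S)⁺=53.8216, hold=53.0258 ⇒ V=53.8216 exercise | (k=4,j=1): S=48.4965, (K−S)⁺=37.1635, hold=36.3678 ⇒ V=37.1635 exercise | (k=4,j=2): S=73.8700, (K−S)⁺=11.7900, hold=16.4402 ⇒ V=16.4402 continue | (k=4,j=3): S=112.5191, (K−S)⁺=0.0000, hold=3.2541 ⇒ V=3.2541 continue | (k=4,j=4): S=171.3895, (K−S)⁺=0.0000, hold=0.0000 ⇒ V=0.0000 continue  boundary S*=48.4965
step 3: (k=3,j=0): S=39.2944, (K−S)⁺=46.3656, hold=45.5698 ⇒ V=46.3656 exercise | (k=3,j=1): S=59.8534, (K−S)⁺=25.8066, hold=27.1747 ⇒ V=27.1747 continue | (k=3,j=2): S=91.1690, (K−S)⁺=0.0000, hold=10.1514 ⇒ V=10.1514 continue | (k=3,j=3): S=138.8690, (K−S)⁺=0.0000, hold=1.7096 ⇒ V=1.7096 continue  boundary S*=39.2944
step 2: (k=2,j=0): S=48.4965, (K−S)⁺=37.1635, hold=37.0044 ⇒ V=37.1635 exercise | (k=2,j=1): S=73.8700, (K−S)⁺=11.7900, hold=19.0005 ⇒ V=19.0005 continue | (k=2,j=2): S=112.5191, (K−S)⁺=0.0000, hold=6.1287 ⇒ V=6.1287 continue  boundary S*=48.4965
step 1: (k=1,j=0): S=59.8534, (K−S)⁺=25.8066, hold=28.3662 ⇒ V=28.3662 continue | (k=1,j=1): S=91.1690, (K−S)⁺=0.0000, hold=12.8341 ⇒ V=12.8341 continue  boundary S*=-
step 0: (k=0,j=0): S=73.8700, (K−S)⁺=11.7900, hold=20.8749 ⇒ V=20.8749 continue  boundary S*=-

price = 20.8749
boundary = - - 48.4965 39.2944 48.4965 59.8534
tree:
20.8749
28.3662 12.8341
37.1635 19.0005 6.1287
46.3656 27.1747 10.1514 1.7096
53.8216 37.1635 16.4402 3.2541 0.0000
59.8628 46.3656 25.8066 6.1940 0.0000 0.0000
64.7577 53.8216 37.1635 11.7900 0.0000 0.0000 0.0000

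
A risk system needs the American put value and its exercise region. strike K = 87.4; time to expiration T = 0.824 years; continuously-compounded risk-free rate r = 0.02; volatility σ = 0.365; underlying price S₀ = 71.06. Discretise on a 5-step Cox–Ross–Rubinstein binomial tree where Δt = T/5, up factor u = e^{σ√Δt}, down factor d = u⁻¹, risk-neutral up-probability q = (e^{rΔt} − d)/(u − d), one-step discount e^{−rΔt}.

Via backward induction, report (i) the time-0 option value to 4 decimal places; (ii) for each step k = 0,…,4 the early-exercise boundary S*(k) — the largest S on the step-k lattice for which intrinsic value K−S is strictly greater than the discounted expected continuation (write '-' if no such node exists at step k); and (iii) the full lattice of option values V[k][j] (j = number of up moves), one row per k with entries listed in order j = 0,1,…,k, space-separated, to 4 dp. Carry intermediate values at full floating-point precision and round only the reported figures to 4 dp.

price = 19.8660
boundary = - - 52.8352 61.2737 71.0600
tree:
19.8660
26.7769 12.3389
34.5648 18.3254 5.7849
41.8412 26.1263 9.8007 1.3711
48.1155 34.5648 16.3400 2.6158 0.0000
53.5257 41.8412 26.1263 4.9907 0.0000 0.0000

Δt=0.16480, u=1.15971, d=0.86228, q=0.47412, disc=e^(-rΔt)=0.99671
k=5 terminal: V=max(K-S,0) → 53.5257 41.8412 26.1263 4.9907 0.0000 0.0000
k=4: j=0 S=39.2845 intr=48.1155 cont=47.8279 V=48.1155[EX]; j=1 S=52.8352 intr=34.5648 cont=34.2772 V=34.5648[EX]; j=2 S=71.0600 intr=16.3400 cont=16.0524 V=16.3400[EX]; j=3 S=95.5713 intr=0.0000 cont=2.6158 V=2.6158[hold]; j=4 S=128.5374 intr=0.0000 cont=0.0000 V=0.0000[hold]  S*(4)=71.0600
k=3: j=0 S=45.5588 intr=41.8412 cont=41.5536 V=41.8412[EX]; j=1 S=61.2737 intr=26.1263 cont=25.8387 V=26.1263[EX]; j=2 S=82.4093 intr=4.9907 cont=9.8007 V=9.8007[hold]; j=3 S=110.8354 intr=0.0000 cont=1.3711 V=1.3711[hold]  S*(3)=61.2737
k=2: j=0 S=52.8352 intr=34.5648 cont=34.2772 V=34.5648[EX]; j=1 S=71.0600 intr=16.3400 cont=18.3254 V=18.3254[hold]; j=2 S=95.5713 intr=0.0000 cont=5.7849 V=5.7849[hold]  S*(2)=52.8352
k=1: j=0 S=61.2737 intr=26.1263 cont=26.7769 V=26.7769[hold]; j=1 S=82.4093 intr=4.9907 cont=12.3389 V=12.3389[hold]  S*(1)=-
k=0: j=0 S=71.0600 intr=16.3400 cont=19.8660 V=19.8660[hold]  S*(0)=-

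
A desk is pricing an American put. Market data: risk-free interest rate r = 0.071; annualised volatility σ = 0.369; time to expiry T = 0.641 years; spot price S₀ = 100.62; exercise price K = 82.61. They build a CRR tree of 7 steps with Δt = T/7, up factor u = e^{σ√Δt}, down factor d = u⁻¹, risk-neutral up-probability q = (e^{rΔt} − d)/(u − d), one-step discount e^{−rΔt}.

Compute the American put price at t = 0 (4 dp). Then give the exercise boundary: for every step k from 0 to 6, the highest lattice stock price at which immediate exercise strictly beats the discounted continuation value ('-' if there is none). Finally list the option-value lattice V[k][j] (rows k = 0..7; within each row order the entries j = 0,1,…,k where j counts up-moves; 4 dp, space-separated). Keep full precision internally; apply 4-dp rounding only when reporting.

params: Δt=0.09157 u=1.11814 d=0.89435 q=0.50126 e^(-rΔt)=0.99352
t_7 payoffs: 36.5606 25.0378 10.6317 0.0000 0.0000 0.0000 0.0000 0.0000
t_6: node(6,0) S=51.4895 payoff=31.1205 vs cont=30.5852 → 31.1205 [stop]  node(6,1) S=64.3735 payoff=18.2365 vs cont=17.7011 → 18.2365 [stop]  node(6,2) S=80.4814 payoff=2.1286 vs cont=5.2681 → 5.2681 [wait]  node(6,3) S=100.6200 payoff=0.0000 vs cont=0.0000 → 0.0000 [wait]  node(6,4) S=125.7978 payoff=0.0000 vs cont=0.0000 → 0.0000 [wait]  node(6,5) S=157.2757 payoff=0.0000 vs cont=0.0000 → 0.0000 [wait]  node(6,6) S=196.6301 payoff=0.0000 vs cont=0.0000 → 0.0000 [wait]  ⇒ S*(6)=64.3735
t_5: node(5,0) S=57.5722 payoff=25.0378 vs cont=24.5024 → 25.0378 [stop]  node(5,1) S=71.9783 payoff=10.6317 vs cont=11.6599 → 11.6599 [wait]  node(5,2) S=89.9891 payoff=0.0000 vs cont=2.6104 → 2.6104 [wait]  node(5,3) S=112.5068 payoff=0.0000 vs cont=0.0000 → 0.0000 [wait]  node(5,4) S=140.6589 payoff=0.0000 vs cont=0.0000 → 0.0000 [wait]  node(5,5) S=175.8554 payoff=0.0000 vs cont=0.0000 → 0.0000 [wait]  ⇒ S*(5)=57.5722
t_4: node(4,0) S=64.3735 payoff=18.2365 vs cont=18.2132 → 18.2365 [stop]  node(4,1) S=80.4814 payoff=2.1286 vs cont=7.0776 → 7.0776 [wait]  node(4,2) S=100.6200 payoff=0.0000 vs cont=1.2935 → 1.2935 [wait]  node(4,3) S=125.7978 payoff=0.0000 vs cont=0.0000 → 0.0000 [wait]  node(4,4) S=157.2757 payoff=0.0000 vs cont=0.0000 → 0.0000 [wait]  ⇒ S*(4)=64.3735
t_3: node(3,0) S=71.9783 payoff=10.6317 vs cont=12.5610 → 12.5610 [wait]  node(3,1) S=89.9891 payoff=0.0000 vs cont=4.1512 → 4.1512 [wait]  node(3,2) S=112.5068 payoff=0.0000 vs cont=0.6409 → 0.6409 [wait]  node(3,3) S=140.6589 payoff=0.0000 vs cont=0.0000 → 0.0000 [wait]  ⇒ S*(3)=-
t_2: node(2,0) S=80.4814 payoff=2.1286 vs cont=8.2914 → 8.2914 [wait]  node(2,1) S=100.6200 payoff=0.0000 vs cont=2.3761 → 2.3761 [wait]  node(2,2) S=125.7978 payoff=0.0000 vs cont=0.3176 → 0.3176 [wait]  ⇒ S*(2)=-
t_1: node(1,0) S=89.9891 payoff=0.0000 vs cont=5.2918 → 5.2918 [wait]  node(1,1) S=112.5068 payoff=0.0000 vs cont=1.3355 → 1.3355 [wait]  ⇒ S*(1)=-
t_0: node(0,0) S=100.6200 payoff=0.0000 vs cont=3.2872 → 3.2872 [wait]  ⇒ S*(0)=-

price = 3.2872
boundary = - - - - 64.3735 57.5722 64.3735
tree:
3.2872
5.2918 1.3355
8.2914 2.3761 0.3176
12.5610 4.1512 0.6409 0.0000
18.2365 7.0776 1.2935 0.0000 0.0000
25.0378 11.6599 2.6104 0.0000 0.0000 0.0000
31.1205 18.2365 5.2681 0.0000 0.0000 0.0000 0.0000
36.5606 25.0378 10.6317 0.0000 0.0000 0.0000 0.0000 0.0000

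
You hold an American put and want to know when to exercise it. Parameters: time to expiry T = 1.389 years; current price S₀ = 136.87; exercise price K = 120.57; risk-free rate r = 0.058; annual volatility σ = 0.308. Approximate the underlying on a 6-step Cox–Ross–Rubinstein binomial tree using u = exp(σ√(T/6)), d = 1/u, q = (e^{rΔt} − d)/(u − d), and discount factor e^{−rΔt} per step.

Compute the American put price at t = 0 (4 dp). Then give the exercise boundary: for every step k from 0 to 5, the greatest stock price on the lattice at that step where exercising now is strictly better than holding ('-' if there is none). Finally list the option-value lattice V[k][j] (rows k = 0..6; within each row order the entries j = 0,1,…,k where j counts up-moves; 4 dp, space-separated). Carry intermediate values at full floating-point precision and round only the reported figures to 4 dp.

price = 8.8340
boundary = - - - 87.7467 75.6609 87.7467
tree:
8.8340
14.1769 3.9038
22.0186 6.9731 1.0405
32.8233 12.1588 2.1454 0.0000
44.9091 20.4946 4.4236 0.0000 0.0000
55.3302 32.8233 9.1211 0.0000 0.0000 0.0000
64.3160 44.9091 18.8070 0.0000 0.0000 0.0000 0.0000

Δt=0.23150  u=1.15974  d=0.86227  q=0.50846  discount=0.98666
step 6 (expiry): payoffs max(K−S,0) = 64.3160 44.9091 18.8070 0.0000 0.0000 0.0000 0.0000
step 5: (k=5,j=0): S=65.2398, (K−S)⁺=55.3302, hold=53.7222 ⇒ V=55.3302 exercise | (k=5,j=1): S=87.7467, (K−S)⁺=32.8233, hold=31.2152 ⇒ V=32.8233 exercise | (k=5,j=2): S=118.0182, (K−S)⁺=2.5518, hold=9.1211 ⇒ V=9.1211 continue | (k=5,j=3): S=158.7331, (K−S)⁺=0.0000, hold=0.0000 ⇒ V=0.0000 continue | (k=5,j=4): S=213.4941, (K−S)⁺=0.0000, hold=0.0000 ⇒ V=0.0000 continue | (k=5,j=5): S=287.1469, (K−S)⁺=0.0000, hold=0.0000 ⇒ V=0.0000 continue  boundary S*=87.7467
step 4: (k=4,j=0): S=75.6609, (K−S)⁺=44.9091, hold=43.3010 ⇒ V=44.9091 exercise | (k=4,j=1): S=101.7630, (K−S)⁺=18.8070, hold=20.4946 ⇒ V=20.4946 continue | (k=4,j=2): S=136.8700, (K−S)⁺=0.0000, hold=4.4236 ⇒ V=4.4236 continue | (k=4,j=3): S=184.0885, (K−S)⁺=0.0000, hold=0.0000 ⇒ V=0.0000 continue | (k=4,j=4): S=247.5968, (K−S)⁺=0.0000, hold=0.0000 ⇒ V=0.0000 continue  boundary S*=75.6609
step 3: (k=3,j=0): S=87.7467, (K−S)⁺=32.8233, hold=32.0619 ⇒ V=32.8233 exercise | (k=3,j=1): S=118.0182, (K−S)⁺=2.5518, hold=12.1588 ⇒ V=12.1588 continue | (k=3,j=2): S=158.7331, (K−S)⁺=0.0000, hold=2.1454 ⇒ V=2.1454 continue | (k=3,j=3): S=213.4941, (K−S)⁺=0.0000, hold=0.0000 ⇒ V=0.0000 continue  boundary S*=87.7467
step 2: (k=2,j=0): S=101.7630, (K−S)⁺=18.8070, hold=22.0186 ⇒ V=22.0186 continue | (k=2,j=1): S=136.8700, (K−S)⁺=0.0000, hold=6.9731 ⇒ V=6.9731 continue | (k=2,j=2): S=184.0885, (K−S)⁺=0.0000, hold=1.0405 ⇒ V=1.0405 continue  boundary S*=-
step 1: (k=1,j=0): S=118.0182, (K−S)⁺=2.5518, hold=14.1769 ⇒ V=14.1769 continue | (k=1,j=1): S=158.7331, (K−S)⁺=0.0000, hold=3.9038 ⇒ V=3.9038 continue  boundary S*=-
step 0: (k=0,j=0): S=136.8700, (K−S)⁺=0.0000, hold=8.8340 ⇒ V=8.8340 continue  boundary S*=-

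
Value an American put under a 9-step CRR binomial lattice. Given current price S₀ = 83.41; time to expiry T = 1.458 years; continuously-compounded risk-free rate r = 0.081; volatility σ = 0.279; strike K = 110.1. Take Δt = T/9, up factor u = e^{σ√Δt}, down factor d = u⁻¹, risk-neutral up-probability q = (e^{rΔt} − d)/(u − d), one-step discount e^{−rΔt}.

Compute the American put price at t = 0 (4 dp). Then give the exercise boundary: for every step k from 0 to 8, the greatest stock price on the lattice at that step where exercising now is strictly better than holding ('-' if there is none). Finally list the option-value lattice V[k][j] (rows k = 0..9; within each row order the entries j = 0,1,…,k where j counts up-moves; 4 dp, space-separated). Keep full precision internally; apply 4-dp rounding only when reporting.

price = 26.6900
boundary = 83.4100 74.5502 83.4100 74.5502 83.4100 74.5502 83.4100 93.3227 83.4100
tree:
26.6900
35.5498 18.5399
43.4685 26.6900 11.7925
50.5461 35.5498 18.0571 6.5449
56.8719 43.4685 26.6900 10.8708 2.8816
62.5258 50.5461 35.5498 17.4217 5.3471 0.7726
67.5791 56.8719 43.4685 26.6900 9.6574 1.6678 0.0000
72.0956 62.5258 50.5461 35.5498 16.7773 3.6002 0.0000 0.0000
76.1325 67.5791 56.8719 43.4685 26.6900 7.7719 0.0000 0.0000 0.0000
79.7405 72.0956 62.5258 50.5461 35.5498 16.7773 0.0000 0.0000 0.0000 0.0000

params: Δt=0.16200 u=1.11884 d=0.89378 q=0.53064 e^(-rΔt)=0.98696
t_9 payoffs: 79.7405 72.0956 62.5258 50.5461 35.5498 16.7773 0.0000 0.0000 0.0000 0.0000
t_8: node(8,0) S=33.9675 payoff=76.1325 vs cont=74.6972 → 76.1325 [stop]  node(8,1) S=42.5209 payoff=67.5791 vs cont=66.1438 → 67.5791 [stop]  node(8,2) S=53.2281 payoff=56.8719 vs cont=55.4366 → 56.8719 [stop]  node(8,3) S=66.6315 payoff=43.4685 vs cont=42.0332 → 43.4685 [stop]  node(8,4) S=83.4100 payoff=26.6900 vs cont=25.2547 → 26.6900 [stop]  node(8,5) S=104.4135 payoff=5.6865 vs cont=7.7719 → 7.7719 [wait]  node(8,6) S=130.7059 payoff=0.0000 vs cont=0.0000 → 0.0000 [wait]  node(8,7) S=163.6189 payoff=0.0000 vs cont=0.0000 → 0.0000 [wait]  node(8,8) S=204.8199 payoff=0.0000 vs cont=0.0000 → 0.0000 [wait]  ⇒ S*(8)=83.4100
t_7: node(7,0) S=38.0044 payoff=72.0956 vs cont=70.6603 → 72.0956 [stop]  node(7,1) S=47.5742 payoff=62.5258 vs cont=61.0905 → 62.5258 [stop]  node(7,2) S=59.5539 payoff=50.5461 vs cont=49.1108 → 50.5461 [stop]  node(7,3) S=74.5502 payoff=35.5498 vs cont=34.1145 → 35.5498 [stop]  node(7,4) S=93.3227 payoff=16.7773 vs cont=16.4341 → 16.7773 [stop]  node(7,5) S=116.8223 payoff=0.0000 vs cont=3.6002 → 3.6002 [wait]  node(7,6) S=146.2394 payoff=0.0000 vs cont=0.0000 → 0.0000 [wait]  node(7,7) S=183.0639 payoff=0.0000 vs cont=0.0000 → 0.0000 [wait]  ⇒ S*(7)=93.3227
t_6: node(6,0) S=42.5209 payoff=67.5791 vs cont=66.1438 → 67.5791 [stop]  node(6,1) S=53.2281 payoff=56.8719 vs cont=55.4366 → 56.8719 [stop]  node(6,2) S=66.6315 payoff=43.4685 vs cont=42.0332 → 43.4685 [stop]  node(6,3) S=83.4100 payoff=26.6900 vs cont=25.2547 → 26.6900 [stop]  node(6,4) S=104.4135 payoff=5.6865 vs cont=9.6574 → 9.6574 [wait]  node(6,5) S=130.7059 payoff=0.0000 vs cont=1.6678 → 1.6678 [wait]  node(6,6) S=163.6189 payoff=0.0000 vs cont=0.0000 → 0.0000 [wait]  ⇒ S*(6)=83.4100
t_5: node(5,0) S=47.5742 payoff=62.5258 vs cont=61.0905 → 62.5258 [stop]  node(5,1) S=59.5539 payoff=50.5461 vs cont=49.1108 → 50.5461 [stop]  node(5,2) S=74.5502 payoff=35.5498 vs cont=34.1145 → 35.5498 [stop]  node(5,3) S=93.3227 payoff=16.7773 vs cont=17.4217 → 17.4217 [wait]  node(5,4) S=116.8223 payoff=0.0000 vs cont=5.3471 → 5.3471 [wait]  node(5,5) S=146.2394 payoff=0.0000 vs cont=0.7726 → 0.7726 [wait]  ⇒ S*(5)=74.5502
t_4: node(4,0) S=53.2281 payoff=56.8719 vs cont=55.4366 → 56.8719 [stop]  node(4,1) S=66.6315 payoff=43.4685 vs cont=42.0332 → 43.4685 [stop]  node(4,2) S=83.4100 payoff=26.6900 vs cont=25.5922 → 26.6900 [stop]  node(4,3) S=104.4135 payoff=5.6865 vs cont=10.8708 → 10.8708 [wait]  node(4,4) S=130.7059 payoff=0.0000 vs cont=2.8816 → 2.8816 [wait]  ⇒ S*(4)=83.4100
t_3: node(3,0) S=59.5539 payoff=50.5461 vs cont=49.1108 → 50.5461 [stop]  node(3,1) S=74.5502 payoff=35.5498 vs cont=34.1145 → 35.5498 [stop]  node(3,2) S=93.3227 payoff=16.7773 vs cont=18.0571 → 18.0571 [wait]  node(3,3) S=116.8223 payoff=0.0000 vs cont=6.5449 → 6.5449 [wait]  ⇒ S*(3)=74.5502
t_2: node(2,0) S=66.6315 payoff=43.4685 vs cont=42.0332 → 43.4685 [stop]  node(2,1) S=83.4100 payoff=26.6900 vs cont=25.9250 → 26.6900 [stop]  node(2,2) S=104.4135 payoff=5.6865 vs cont=11.7925 → 11.7925 [wait]  ⇒ S*(2)=83.4100
t_1: node(1,0) S=74.5502 payoff=35.5498 vs cont=34.1145 → 35.5498 [stop]  node(1,1) S=93.3227 payoff=16.7773 vs cont=18.5399 → 18.5399 [wait]  ⇒ S*(1)=74.5502
t_0: node(0,0) S=83.4100 payoff=26.6900 vs cont=26.1778 → 26.6900 [stop]  ⇒ S*(0)=83.4100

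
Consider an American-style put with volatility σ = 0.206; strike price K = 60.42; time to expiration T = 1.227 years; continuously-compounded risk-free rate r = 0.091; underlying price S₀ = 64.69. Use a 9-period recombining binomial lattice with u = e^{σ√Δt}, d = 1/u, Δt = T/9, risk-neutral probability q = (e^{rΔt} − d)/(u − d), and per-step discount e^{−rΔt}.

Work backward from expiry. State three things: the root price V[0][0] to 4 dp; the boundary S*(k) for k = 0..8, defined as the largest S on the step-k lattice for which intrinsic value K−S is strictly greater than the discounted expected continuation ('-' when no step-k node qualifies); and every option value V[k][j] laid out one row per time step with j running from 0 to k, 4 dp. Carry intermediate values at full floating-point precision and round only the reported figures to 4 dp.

price = 1.9992
boundary = - - - 51.4917 47.7204 51.4917 47.7204 51.4917 55.5611
tree:
1.9992
3.3904 0.9635
5.5909 1.7573 0.3687
8.9283 3.1242 0.7353 0.0923
12.6996 5.3834 1.4396 0.2048 0.0070
16.1947 8.9283 2.7510 0.4535 0.0162 0.0000
19.4339 12.6996 5.0824 1.0022 0.0376 0.0000 0.0000
22.4357 16.1947 8.9283 2.2096 0.0872 0.0000 0.0000 0.0000
25.2178 19.4339 12.6996 4.8589 0.2020 0.0000 0.0000 0.0000 0.0000
27.7960 22.4357 16.1947 8.9283 0.4680 0.0000 0.0000 0.0000 0.0000 0.0000

Δt=0.13633  u=1.07903  d=0.92676  q=0.56298  discount=0.98767
step 9 (expiry): payoffs max(K−S,0) = 27.7960 22.4357 16.1947 8.9283 0.4680 0.0000 0.0000 0.0000 0.0000 0.0000
step 8: (k=8,j=0): S=35.2022, (K−S)⁺=25.2178, hold=24.4728 ⇒ V=25.2178 exercise | (k=8,j=1): S=40.9861, (K−S)⁺=19.4339, hold=18.6889 ⇒ V=19.4339 exercise | (k=8,j=2): S=47.7204, (K−S)⁺=12.6996, hold=11.9547 ⇒ V=12.6996 exercise | (k=8,j=3): S=55.5611, (K−S)⁺=4.8589, hold=4.1140 ⇒ V=4.8589 exercise | (k=8,j=4): S=64.6900, (K−S)⁺=0.0000, hold=0.2020 ⇒ V=0.2020 continue | (k=8,j=5): S=75.3189, (K−S)⁺=0.0000, hold=0.0000 ⇒ V=0.0000 continue | (k=8,j=6): S=87.6941, (K−S)⁺=0.0000, hold=0.0000 ⇒ V=0.0000 continue | (k=8,j=7): S=102.1027, (K−S)⁺=0.0000, hold=0.0000 ⇒ V=0.0000 continue | (k=8,j=8): S=118.8787, (K−S)⁺=0.0000, hold=0.0000 ⇒ V=0.0000 continue  boundary S*=55.5611
step 7: (k=7,j=0): S=37.9843, (K−S)⁺=22.4357, hold=21.6908 ⇒ V=22.4357 exercise | (k=7,j=1): S=44.2253, (K−S)⁺=16.1947, hold=15.4498 ⇒ V=16.1947 exercise | (k=7,j=2): S=51.4917, (K−S)⁺=8.9283, hold=8.1834 ⇒ V=8.9283 exercise | (k=7,j=3): S=59.9520, (K−S)⁺=0.4680, hold=2.2096 ⇒ V=2.2096 continue | (k=7,j=4): S=69.8024, (K−S)⁺=0.0000, hold=0.0872 ⇒ V=0.0872 continue | (k=7,j=5): S=81.2713, (K−S)⁺=0.0000, hold=0.0000 ⇒ V=0.0000 continue | (k=7,j=6): S=94.6246, (K−S)⁺=0.0000, hold=0.0000 ⇒ V=0.0000 continue | (k=7,j=7): S=110.1718, (K−S)⁺=0.0000, hold=0.0000 ⇒ V=0.0000 continue  boundary S*=51.4917
step 6: (k=6,j=0): S=40.9861, (K−S)⁺=19.4339, hold=18.6889 ⇒ V=19.4339 exercise | (k=6,j=1): S=47.7204, (K−S)⁺=12.6996, hold=11.9547 ⇒ V=12.6996 exercise | (k=6,j=2): S=55.5611, (K−S)⁺=4.8589, hold=5.0824 ⇒ V=5.0824 continue | (k=6,j=3): S=64.6900, (K−S)⁺=0.0000, hold=1.0022 ⇒ V=1.0022 continue | (k=6,j=4): S=75.3189, (K−S)⁺=0.0000, hold=0.0376 ⇒ V=0.0376 continue | (k=6,j=5): S=87.6941, (K−S)⁺=0.0000, hold=0.0000 ⇒ V=0.0000 continue | (k=6,j=6): S=102.1027, (K−S)⁺=0.0000, hold=0.0000 ⇒ V=0.0000 continue  boundary S*=47.7204
step 5: (k=5,j=0): S=44.2253, (K−S)⁺=16.1947, hold=15.4498 ⇒ V=16.1947 exercise | (k=5,j=1): S=51.4917, (K−S)⁺=8.9283, hold=8.3076 ⇒ V=8.9283 exercise | (k=5,j=2): S=59.9520, (K−S)⁺=0.4680, hold=2.7510 ⇒ V=2.7510 continue | (k=5,j=3): S=69.8024, (K−S)⁺=0.0000, hold=0.4535 ⇒ V=0.4535 continue | (k=5,j=4): S=81.2713, (K−S)⁺=0.0000, hold=0.0162 ⇒ V=0.0162 continue | (k=5,j=5): S=94.6246, (K−S)⁺=0.0000, hold=0.0000 ⇒ V=0.0000 continue  boundary S*=51.4917
step 4: (k=4,j=0): S=47.7204, (K−S)⁺=12.6996, hold=11.9547 ⇒ V=12.6996 exercise | (k=4,j=1): S=55.5611, (K−S)⁺=4.8589, hold=5.3834 ⇒ V=5.3834 continue | (k=4,j=2): S=64.6900, (K−S)⁺=0.0000, hold=1.4396 ⇒ V=1.4396 continue | (k=4,j=3): S=75.3189, (K−S)⁺=0.0000, hold=0.2048 ⇒ V=0.2048 continue | (k=4,j=4): S=87.6941, (K−S)⁺=0.0000, hold=0.0070 ⇒ V=0.0070 continue  boundary S*=47.7204
step 3: (k=3,j=0): S=51.4917, (K−S)⁺=8.9283, hold=8.4750 ⇒ V=8.9283 exercise | (k=3,j=1): S=59.9520, (K−S)⁺=0.4680, hold=3.1242 ⇒ V=3.1242 continue | (k=3,j=2): S=69.8024, (K−S)⁺=0.0000, hold=0.7353 ⇒ V=0.7353 continue | (k=3,j=3): S=81.2713, (K−S)⁺=0.0000, hold=0.0923 ⇒ V=0.0923 continue  boundary S*=51.4917
step 2: (k=2,j=0): S=55.5611, (K−S)⁺=4.8589, hold=5.5909 ⇒ V=5.5909 continue | (k=2,j=1): S=64.6900, (K−S)⁺=0.0000, hold=1.7573 ⇒ V=1.7573 continue | (k=2,j=2): S=75.3189, (K−S)⁺=0.0000, hold=0.3687 ⇒ V=0.3687 continue  boundary S*=-
step 1: (k=1,j=0): S=59.9520, (K−S)⁺=0.4680, hold=3.3904 ⇒ V=3.3904 continue | (k=1,j=1): S=69.8024, (K−S)⁺=0.0000, hold=0.9635 ⇒ V=0.9635 continue  boundary S*=-
step 0: (k=0,j=0): S=64.6900, (K−S)⁺=0.0000, hold=1.9992 ⇒ V=1.9992 continue  boundary S*=-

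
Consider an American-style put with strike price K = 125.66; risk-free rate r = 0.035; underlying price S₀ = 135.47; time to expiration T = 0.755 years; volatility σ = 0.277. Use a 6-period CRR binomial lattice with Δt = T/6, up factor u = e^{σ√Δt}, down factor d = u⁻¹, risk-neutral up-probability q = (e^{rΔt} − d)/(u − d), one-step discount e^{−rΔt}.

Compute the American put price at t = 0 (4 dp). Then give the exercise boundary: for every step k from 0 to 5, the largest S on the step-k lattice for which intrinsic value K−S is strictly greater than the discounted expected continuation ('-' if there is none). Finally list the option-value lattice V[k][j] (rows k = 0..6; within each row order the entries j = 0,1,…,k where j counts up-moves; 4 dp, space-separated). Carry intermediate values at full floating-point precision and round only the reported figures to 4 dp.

price = 7.4091
boundary = - - - - 91.4424 100.8838
tree:
7.4091
11.5231 3.3258
17.3354 5.7634 0.8969
25.0094 9.7498 1.7941 0.0000
34.2176 15.9444 3.5888 0.0000 0.0000
42.7754 24.7762 7.1787 0.0000 0.0000 0.0000
50.5323 34.2176 14.3599 0.0000 0.0000 0.0000 0.0000

Δt=0.12583, u=1.10325, d=0.90641, q=0.49788, disc=e^(-rΔt)=0.99561
k=6 terminal: V=max(K-S,0) → 50.5323 34.2176 14.3599 0.0000 0.0000 0.0000 0.0000
k=5: j=0 S=82.8846 intr=42.7754 cont=42.2232 V=42.7754[EX]; j=1 S=100.8838 intr=24.7762 cont=24.2240 V=24.7762[EX]; j=2 S=122.7918 intr=2.8682 cont=7.1787 V=7.1787[hold]; j=3 S=149.4573 intr=0.0000 cont=0.0000 V=0.0000[hold]; j=4 S=181.9134 intr=0.0000 cont=0.0000 V=0.0000[hold]; j=5 S=221.4177 intr=0.0000 cont=0.0000 V=0.0000[hold]  S*(5)=100.8838
k=4: j=0 S=91.4424 intr=34.2176 cont=33.6654 V=34.2176[EX]; j=1 S=111.3001 intr=14.3599 cont=15.9444 V=15.9444[hold]; j=2 S=135.4700 intr=0.0000 cont=3.5888 V=3.5888[hold]; j=3 S=164.8887 intr=0.0000 cont=0.0000 V=0.0000[hold]; j=4 S=200.6959 intr=0.0000 cont=0.0000 V=0.0000[hold]  S*(4)=91.4424
k=3: j=0 S=100.8838 intr=24.7762 cont=25.0094 V=25.0094[hold]; j=1 S=122.7918 intr=2.8682 cont=9.7498 V=9.7498[hold]; j=2 S=149.4573 intr=0.0000 cont=1.7941 V=1.7941[hold]; j=3 S=181.9134 intr=0.0000 cont=0.0000 V=0.0000[hold]  S*(3)=-
k=2: j=0 S=111.3001 intr=14.3599 cont=17.3354 V=17.3354[hold]; j=1 S=135.4700 intr=0.0000 cont=5.7634 V=5.7634[hold]; j=2 S=164.8887 intr=0.0000 cont=0.8969 V=0.8969[hold]  S*(2)=-
k=1: j=0 S=122.7918 intr=2.8682 cont=11.5231 V=11.5231[hold]; j=1 S=149.4573 intr=0.0000 cont=3.3258 V=3.3258[hold]  S*(1)=-
k=0: j=0 S=135.4700 intr=0.0000 cont=7.4091 V=7.4091[hold]  S*(0)=-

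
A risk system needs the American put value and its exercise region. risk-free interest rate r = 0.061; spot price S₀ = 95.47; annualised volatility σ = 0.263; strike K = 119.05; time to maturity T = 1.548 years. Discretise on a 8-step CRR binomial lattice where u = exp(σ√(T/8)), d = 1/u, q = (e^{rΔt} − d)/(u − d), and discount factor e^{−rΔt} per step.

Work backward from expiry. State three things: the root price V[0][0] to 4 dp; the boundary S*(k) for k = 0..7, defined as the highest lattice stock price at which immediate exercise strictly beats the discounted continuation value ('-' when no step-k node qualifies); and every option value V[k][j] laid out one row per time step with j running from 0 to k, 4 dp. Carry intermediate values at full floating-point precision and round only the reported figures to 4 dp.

params: Δt=0.19350 u=1.12265 d=0.89075 q=0.52231 e^(-rΔt)=0.98827
t_8 payoffs: 81.2129 71.3624 58.9475 43.3005 23.5800 0.0000 0.0000 0.0000 0.0000
t_7: node(7,0) S=42.4778 payoff=76.5722 vs cont=75.1753 → 76.5722 [stop]  node(7,1) S=53.5364 payoff=65.5136 vs cont=64.1167 → 65.5136 [stop]  node(7,2) S=67.4740 payoff=51.5760 vs cont=50.1791 → 51.5760 [stop]  node(7,3) S=85.0400 payoff=34.0100 vs cont=32.6130 → 34.0100 [stop]  node(7,4) S=107.1792 payoff=11.8708 vs cont=11.1317 → 11.8708 [stop]  node(7,5) S=135.0821 payoff=0.0000 vs cont=0.0000 → 0.0000 [wait]  node(7,6) S=170.2491 payoff=0.0000 vs cont=0.0000 → 0.0000 [wait]  node(7,7) S=214.5715 payoff=0.0000 vs cont=0.0000 → 0.0000 [wait]  ⇒ S*(7)=107.1792
t_6: node(6,0) S=47.6876 payoff=71.3624 vs cont=69.9655 → 71.3624 [stop]  node(6,1) S=60.1025 payoff=58.9475 vs cont=57.5505 → 58.9475 [stop]  node(6,2) S=75.7495 payoff=43.3005 vs cont=41.9036 → 43.3005 [stop]  node(6,3) S=95.4700 payoff=23.5800 vs cont=22.1831 → 23.5800 [stop]  node(6,4) S=120.3245 payoff=0.0000 vs cont=5.6040 → 5.6040 [wait]  node(6,5) S=151.6496 payoff=0.0000 vs cont=0.0000 → 0.0000 [wait]  node(6,6) S=191.1298 payoff=0.0000 vs cont=0.0000 → 0.0000 [wait]  ⇒ S*(6)=95.4700
t_5: node(5,0) S=53.5364 payoff=65.5136 vs cont=64.1167 → 65.5136 [stop]  node(5,1) S=67.4740 payoff=51.5760 vs cont=50.1791 → 51.5760 [stop]  node(5,2) S=85.0400 payoff=34.0100 vs cont=32.6130 → 34.0100 [stop]  node(5,3) S=107.1792 payoff=11.8708 vs cont=14.0244 → 14.0244 [wait]  node(5,4) S=135.0821 payoff=0.0000 vs cont=2.6456 → 2.6456 [wait]  node(5,5) S=170.2491 payoff=0.0000 vs cont=0.0000 → 0.0000 [wait]  ⇒ S*(5)=85.0400
t_4: node(4,0) S=60.1025 payoff=58.9475 vs cont=57.5505 → 58.9475 [stop]  node(4,1) S=75.7495 payoff=43.3005 vs cont=41.9036 → 43.3005 [stop]  node(4,2) S=95.4700 payoff=23.5800 vs cont=23.2947 → 23.5800 [stop]  node(4,3) S=120.3245 payoff=0.0000 vs cont=7.9863 → 7.9863 [wait]  node(4,4) S=151.6496 payoff=0.0000 vs cont=1.2489 → 1.2489 [wait]  ⇒ S*(4)=95.4700
t_3: node(3,0) S=67.4740 payoff=51.5760 vs cont=50.1791 → 51.5760 [stop]  node(3,1) S=85.0400 payoff=34.0100 vs cont=32.6130 → 34.0100 [stop]  node(3,2) S=107.1792 payoff=11.8708 vs cont=15.2541 → 15.2541 [wait]  node(3,3) S=135.0821 payoff=0.0000 vs cont=4.4149 → 4.4149 [wait]  ⇒ S*(3)=85.0400
t_2: node(2,0) S=75.7495 payoff=43.3005 vs cont=41.9036 → 43.3005 [stop]  node(2,1) S=95.4700 payoff=23.5800 vs cont=23.9295 → 23.9295 [wait]  node(2,2) S=120.3245 payoff=0.0000 vs cont=9.4801 → 9.4801 [wait]  ⇒ S*(2)=75.7495
t_1: node(1,0) S=85.0400 payoff=34.0100 vs cont=32.7934 → 34.0100 [stop]  node(1,1) S=107.1792 payoff=11.8708 vs cont=16.1902 → 16.1902 [wait]  ⇒ S*(1)=85.0400
t_0: node(0,0) S=95.4700 payoff=23.5800 vs cont=24.4126 → 24.4126 [wait]  ⇒ S*(0)=-

price = 24.4126
boundary = - 85.0400 75.7495 85.0400 95.4700 85.0400 95.4700 107.1792
tree:
24.4126
34.0100 16.1902
43.3005 23.9295 9.4801
51.5760 34.0100 15.2541 4.4149
58.9475 43.3005 23.5800 7.9863 1.2489
65.5136 51.5760 34.0100 14.0244 2.6456 0.0000
71.3624 58.9475 43.3005 23.5800 5.6040 0.0000 0.0000
76.5722 65.5136 51.5760 34.0100 11.8708 0.0000 0.0000 0.0000
81.2129 71.3624 58.9475 43.3005 23.5800 0.0000 0.0000 0.0000 0.0000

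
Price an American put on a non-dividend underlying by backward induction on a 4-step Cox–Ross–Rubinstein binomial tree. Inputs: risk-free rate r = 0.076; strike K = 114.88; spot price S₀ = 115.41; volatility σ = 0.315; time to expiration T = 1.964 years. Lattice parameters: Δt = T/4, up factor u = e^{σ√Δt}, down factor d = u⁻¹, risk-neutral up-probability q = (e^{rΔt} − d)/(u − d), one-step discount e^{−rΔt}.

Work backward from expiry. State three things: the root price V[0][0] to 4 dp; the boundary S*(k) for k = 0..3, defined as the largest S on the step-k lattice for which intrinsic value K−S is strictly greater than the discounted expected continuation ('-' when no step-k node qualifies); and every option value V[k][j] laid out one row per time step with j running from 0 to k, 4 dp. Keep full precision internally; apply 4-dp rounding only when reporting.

Δt=0.49100  u=1.24698  d=0.80194  q=0.53047  discount=0.96337
step 4 (expiry): payoffs max(K−S,0) = 67.1485 40.6594 0.0000 0.0000 0.0000
step 3: (k=3,j=0): S=59.5202, (K−S)⁺=55.3598, hold=51.1519 ⇒ V=55.3598 exercise | (k=3,j=1): S=92.5516, (K−S)⁺=22.3284, hold=18.3914 ⇒ V=22.3284 exercise | (k=3,j=2): S=143.9140, (K−S)⁺=0.0000, hold=0.0000 ⇒ V=0.0000 continue | (k=3,j=3): S=223.7805, (K−S)⁺=0.0000, hold=0.0000 ⇒ V=0.0000 continue  boundary S*=92.5516
step 2: (k=2,j=0): S=74.2206, (K−S)⁺=40.6594, hold=36.4516 ⇒ V=40.6594 exercise | (k=2,j=1): S=115.4100, (K−S)⁺=0.0000, hold=10.0998 ⇒ V=10.0998 continue | (k=2,j=2): S=179.4579, (K−S)⁺=0.0000, hold=0.0000 ⇒ V=0.0000 continue  boundary S*=74.2206
step 1: (k=1,j=0): S=92.5516, (K−S)⁺=22.3284, hold=23.5528 ⇒ V=23.5528 continue | (k=1,j=1): S=143.9140, (K−S)⁺=0.0000, hold=4.5684 ⇒ V=4.5684 continue  boundary S*=-
step 0: (k=0,j=0): S=115.4100, (K−S)⁺=0.0000, hold=12.9883 ⇒ V=12.9883 continue  boundary S*=-

price = 12.9883
boundary = - - 74.2206 92.5516
tree:
12.9883
23.5528 4.5684
40.6594 10.0998 0.0000
55.3598 22.3284 0.0000 0.0000
67.1485 40.6594 0.0000 0.0000 0.0000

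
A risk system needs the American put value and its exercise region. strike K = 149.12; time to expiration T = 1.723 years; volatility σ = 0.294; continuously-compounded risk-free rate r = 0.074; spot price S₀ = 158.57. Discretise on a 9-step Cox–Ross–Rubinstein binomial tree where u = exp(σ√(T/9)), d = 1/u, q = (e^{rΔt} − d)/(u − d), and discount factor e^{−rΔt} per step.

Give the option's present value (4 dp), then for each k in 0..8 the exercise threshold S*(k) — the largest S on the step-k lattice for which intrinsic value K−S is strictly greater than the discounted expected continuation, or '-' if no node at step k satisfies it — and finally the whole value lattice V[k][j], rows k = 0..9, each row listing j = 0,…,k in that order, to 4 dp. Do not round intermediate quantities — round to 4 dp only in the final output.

params: Δt=0.19144 u=1.13728 d=0.87929 q=0.52319 e^(-rΔt)=0.98593
t_9 payoffs: 99.2981 84.6802 65.7735 41.3195 9.6906 0.0000 0.0000 0.0000 0.0000 0.0000
t_8: node(8,0) S=56.6614 payoff=92.4586 vs cont=90.3609 → 92.4586 [stop]  node(8,1) S=73.2860 payoff=75.8340 vs cont=73.7364 → 75.8340 [stop]  node(8,2) S=94.7882 payoff=54.3318 vs cont=52.2341 → 54.3318 [stop]  node(8,3) S=122.5992 payoff=26.5208 vs cont=24.4231 → 26.5208 [stop]  node(8,4) S=158.5700 payoff=0.0000 vs cont=4.5556 → 4.5556 [wait]  node(8,5) S=205.0947 payoff=0.0000 vs cont=0.0000 → 0.0000 [wait]  node(8,6) S=265.2698 payoff=0.0000 vs cont=0.0000 → 0.0000 [wait]  node(8,7) S=343.1004 payoff=0.0000 vs cont=0.0000 → 0.0000 [wait]  node(8,8) S=443.7666 payoff=0.0000 vs cont=0.0000 → 0.0000 [wait]  ⇒ S*(8)=122.5992
t_7: node(7,0) S=64.4398 payoff=84.6802 vs cont=82.5825 → 84.6802 [stop]  node(7,1) S=83.3465 payoff=65.7735 vs cont=63.6758 → 65.7735 [stop]  node(7,2) S=107.8005 payoff=41.3195 vs cont=39.2218 → 41.3195 [stop]  node(7,3) S=139.4294 payoff=9.6906 vs cont=14.8174 → 14.8174 [wait]  node(7,4) S=180.3382 payoff=0.0000 vs cont=2.1416 → 2.1416 [wait]  node(7,5) S=233.2497 payoff=0.0000 vs cont=0.0000 → 0.0000 [wait]  node(7,6) S=301.6856 payoff=0.0000 vs cont=0.0000 → 0.0000 [wait]  node(7,7) S=390.2006 payoff=0.0000 vs cont=0.0000 → 0.0000 [wait]  ⇒ S*(7)=107.8005
t_6: node(6,0) S=73.2860 payoff=75.8340 vs cont=73.7364 → 75.8340 [stop]  node(6,1) S=94.7882 payoff=54.3318 vs cont=52.2341 → 54.3318 [stop]  node(6,2) S=122.5992 payoff=26.5208 vs cont=27.0677 → 27.0677 [wait]  node(6,3) S=158.5700 payoff=0.0000 vs cont=8.0704 → 8.0704 [wait]  node(6,4) S=205.0947 payoff=0.0000 vs cont=1.0068 → 1.0068 [wait]  node(6,5) S=265.2698 payoff=0.0000 vs cont=0.0000 → 0.0000 [wait]  node(6,6) S=343.1004 payoff=0.0000 vs cont=0.0000 → 0.0000 [wait]  ⇒ S*(6)=94.7882
t_5: node(5,0) S=83.3465 payoff=65.7735 vs cont=63.6758 → 65.7735 [stop]  node(5,1) S=107.8005 payoff=41.3195 vs cont=39.5039 → 41.3195 [stop]  node(5,2) S=139.4294 payoff=9.6906 vs cont=16.8876 → 16.8876 [wait]  node(5,3) S=180.3382 payoff=0.0000 vs cont=4.3133 → 4.3133 [wait]  node(5,4) S=233.2497 payoff=0.0000 vs cont=0.4733 → 0.4733 [wait]  node(5,5) S=301.6856 payoff=0.0000 vs cont=0.0000 → 0.0000 [wait]  ⇒ S*(5)=107.8005
t_4: node(4,0) S=94.7882 payoff=54.3318 vs cont=52.2341 → 54.3318 [stop]  node(4,1) S=122.5992 payoff=26.5208 vs cont=28.1355 → 28.1355 [wait]  node(4,2) S=158.5700 payoff=0.0000 vs cont=10.1638 → 10.1638 [wait]  node(4,3) S=205.0947 payoff=0.0000 vs cont=2.2718 → 2.2718 [wait]  node(4,4) S=265.2698 payoff=0.0000 vs cont=0.2225 → 0.2225 [wait]  ⇒ S*(4)=94.7882
t_3: node(3,0) S=107.8005 payoff=41.3195 vs cont=40.0547 → 41.3195 [stop]  node(3,1) S=139.4294 payoff=9.6906 vs cont=18.4694 → 18.4694 [wait]  node(3,2) S=180.3382 payoff=0.0000 vs cont=5.9499 → 5.9499 [wait]  node(3,3) S=233.2497 payoff=0.0000 vs cont=1.1828 → 1.1828 [wait]  ⇒ S*(3)=107.8005
t_2: node(2,0) S=122.5992 payoff=26.5208 vs cont=28.9515 → 28.9515 [wait]  node(2,1) S=158.5700 payoff=0.0000 vs cont=11.7517 → 11.7517 [wait]  node(2,2) S=205.0947 payoff=0.0000 vs cont=3.4072 → 3.4072 [wait]  ⇒ S*(2)=-
t_1: node(1,0) S=139.4294 payoff=9.6906 vs cont=19.6721 → 19.6721 [wait]  node(1,1) S=180.3382 payoff=0.0000 vs cont=7.2820 → 7.2820 [wait]  ⇒ S*(1)=-
t_0: node(0,0) S=158.5700 payoff=0.0000 vs cont=13.0042 → 13.0042 [wait]  ⇒ S*(0)=-

price = 13.0042
boundary = - - - 107.8005 94.7882 107.8005 94.7882 107.8005 122.5992
tree:
13.0042
19.6721 7.2820
28.9515 11.7517 3.4072
41.3195 18.4694 5.9499 1.1828
54.3318 28.1355 10.1638 2.2718 0.2225
65.7735 41.3195 16.8876 4.3133 0.4733 0.0000
75.8340 54.3318 27.0677 8.0704 1.0068 0.0000 0.0000
84.6802 65.7735 41.3195 14.8174 2.1416 0.0000 0.0000 0.0000
92.4586 75.8340 54.3318 26.5208 4.5556 0.0000 0.0000 0.0000 0.0000
99.2981 84.6802 65.7735 41.3195 9.6906 0.0000 0.0000 0.0000 0.0000 0.0000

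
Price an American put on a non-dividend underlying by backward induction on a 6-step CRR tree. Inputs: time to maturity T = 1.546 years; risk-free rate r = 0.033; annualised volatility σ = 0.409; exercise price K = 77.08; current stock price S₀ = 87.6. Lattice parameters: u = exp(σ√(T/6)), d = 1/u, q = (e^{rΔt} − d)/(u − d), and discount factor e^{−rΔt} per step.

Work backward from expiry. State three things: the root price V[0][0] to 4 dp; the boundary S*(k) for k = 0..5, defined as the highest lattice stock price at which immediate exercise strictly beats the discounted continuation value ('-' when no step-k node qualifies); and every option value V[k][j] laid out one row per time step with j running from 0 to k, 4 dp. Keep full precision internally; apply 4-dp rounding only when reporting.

price = 10.5113
boundary = - - - 46.9905 38.1808 46.9905
tree:
10.5113
15.4778 5.0730
22.0391 8.3221 1.4824
30.0895 13.3151 2.8139 0.0000
38.8992 20.5633 5.3414 0.0000 0.0000
46.0572 30.0895 10.1394 0.0000 0.0000 0.0000
51.8733 38.8992 19.2471 0.0000 0.0000 0.0000 0.0000

Δt=0.25767, u=1.23074, d=0.81252, q=0.46870, disc=e^(-rΔt)=0.99153
k=6 terminal: V=max(K-S,0) → 51.8733 38.8992 19.2471 0.0000 0.0000 0.0000 0.0000
k=5: j=0 S=31.0228 intr=46.0572 cont=45.4046 V=46.0572[EX]; j=1 S=46.9905 intr=30.0895 cont=29.4369 V=30.0895[EX]; j=2 S=71.1769 intr=5.9031 cont=10.1394 V=10.1394[hold]; j=3 S=107.8124 intr=0.0000 cont=0.0000 V=0.0000[hold]; j=4 S=163.3046 intr=0.0000 cont=0.0000 V=0.0000[hold]; j=5 S=247.3591 intr=0.0000 cont=0.0000 V=0.0000[hold]  S*(5)=46.9905
k=4: j=0 S=38.1808 intr=38.8992 cont=38.2466 V=38.8992[EX]; j=1 S=57.8329 intr=19.2471 cont=20.5633 V=20.5633[hold]; j=2 S=87.6000 intr=0.0000 cont=5.3414 V=5.3414[hold]; j=3 S=132.6886 intr=0.0000 cont=0.0000 V=0.0000[hold]; j=4 S=200.9847 intr=0.0000 cont=0.0000 V=0.0000[hold]  S*(4)=38.1808
k=3: j=0 S=46.9905 intr=30.0895 cont=30.0485 V=30.0895[EX]; j=1 S=71.1769 intr=5.9031 cont=13.3151 V=13.3151[hold]; j=2 S=107.8124 intr=0.0000 cont=2.8139 V=2.8139[hold]; j=3 S=163.3046 intr=0.0000 cont=0.0000 V=0.0000[hold]  S*(3)=46.9905
k=2: j=0 S=57.8329 intr=19.2471 cont=22.0391 V=22.0391[hold]; j=1 S=87.6000 intr=0.0000 cont=8.3221 V=8.3221[hold]; j=2 S=132.6886 intr=0.0000 cont=1.4824 V=1.4824[hold]  S*(2)=-
k=1: j=0 S=71.1769 intr=5.9031 cont=15.4778 V=15.4778[hold]; j=1 S=107.8124 intr=0.0000 cont=5.0730 V=5.0730[hold]  S*(1)=-
k=0: j=0 S=87.6000 intr=0.0000 cont=10.5113 V=10.5113[hold]  S*(0)=-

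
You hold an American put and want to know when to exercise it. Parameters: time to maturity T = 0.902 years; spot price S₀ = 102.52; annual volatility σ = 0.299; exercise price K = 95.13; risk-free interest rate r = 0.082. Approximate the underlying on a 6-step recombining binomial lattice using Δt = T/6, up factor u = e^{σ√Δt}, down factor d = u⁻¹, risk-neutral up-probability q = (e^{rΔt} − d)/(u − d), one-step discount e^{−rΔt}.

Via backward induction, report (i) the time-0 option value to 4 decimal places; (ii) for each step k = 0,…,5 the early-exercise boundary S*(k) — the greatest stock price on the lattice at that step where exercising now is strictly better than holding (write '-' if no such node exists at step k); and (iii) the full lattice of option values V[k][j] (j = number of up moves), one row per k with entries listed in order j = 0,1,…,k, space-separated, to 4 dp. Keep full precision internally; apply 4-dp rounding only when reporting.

Δt=0.15033  u=1.12292  d=0.89054  q=0.52443  discount=0.98775
step 6 (expiry): payoffs max(K−S,0) = 43.9948 30.6513 13.8259 0.0000 0.0000 0.0000 0.0000
step 5: (k=5,j=0): S=57.4206, (K−S)⁺=37.7094, hold=36.5439 ⇒ V=37.7094 exercise | (k=5,j=1): S=72.4043, (K−S)⁺=22.7257, hold=21.5602 ⇒ V=22.7257 exercise | (k=5,j=2): S=91.2978, (K−S)⁺=3.8322, hold=6.4947 ⇒ V=6.4947 continue | (k=5,j=3): S=115.1216, (K−S)⁺=0.0000, hold=0.0000 ⇒ V=0.0000 continue | (k=5,j=4): S=145.1620, (K−S)⁺=0.0000, hold=0.0000 ⇒ V=0.0000 continue | (k=5,j=5): S=183.0413, (K−S)⁺=0.0000, hold=0.0000 ⇒ V=0.0000 continue  boundary S*=72.4043
step 4: (k=4,j=0): S=64.4787, (K−S)⁺=30.6513, hold=29.4858 ⇒ V=30.6513 exercise | (k=4,j=1): S=81.3041, (K−S)⁺=13.8259, hold=14.0396 ⇒ V=14.0396 continue | (k=4,j=2): S=102.5200, (K−S)⁺=0.0000, hold=3.0509 ⇒ V=3.0509 continue | (k=4,j=3): S=129.2721, (K−S)⁺=0.0000, hold=0.0000 ⇒ V=0.0000 continue | (k=4,j=4): S=163.0050, (K−S)⁺=0.0000, hold=0.0000 ⇒ V=0.0000 continue  boundary S*=64.4787
step 3: (k=3,j=0): S=72.4043, (K−S)⁺=22.7257, hold=21.6709 ⇒ V=22.7257 exercise | (k=3,j=1): S=91.2978, (K−S)⁺=3.8322, hold=8.1754 ⇒ V=8.1754 continue | (k=3,j=2): S=115.1216, (K−S)⁺=0.0000, hold=1.4331 ⇒ V=1.4331 continue | (k=3,j=3): S=145.1620, (K−S)⁺=0.0000, hold=0.0000 ⇒ V=0.0000 continue  boundary S*=72.4043
step 2: (k=2,j=0): S=81.3041, (K−S)⁺=13.8259, hold=14.9102 ⇒ V=14.9102 continue | (k=2,j=1): S=102.5200, (K−S)⁺=0.0000, hold=4.5827 ⇒ V=4.5827 continue | (k=2,j=2): S=129.2721, (K−S)⁺=0.0000, hold=0.6732 ⇒ V=0.6732 continue  boundary S*=-
step 1: (k=1,j=0): S=91.2978, (K−S)⁺=3.8322, hold=9.3779 ⇒ V=9.3779 continue | (k=1,j=1): S=115.1216, (K−S)⁺=0.0000, hold=2.5015 ⇒ V=2.5015 continue  boundary S*=-
step 0: (k=0,j=0): S=102.5200, (K−S)⁺=0.0000, hold=5.7010 ⇒ V=5.7010 continue  boundary S*=-

price = 5.7010
boundary = - - - 72.4043 64.4787 72.4043
tree:
5.7010
9.3779 2.5015
14.9102 4.5827 0.6732
22.7257 8.1754 1.4331 0.0000
30.6513 14.0396 3.0509 0.0000 0.0000
37.7094 22.7257 6.4947 0.0000 0.0000 0.0000
43.9948 30.6513 13.8259 0.0000 0.0000 0.0000 0.0000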